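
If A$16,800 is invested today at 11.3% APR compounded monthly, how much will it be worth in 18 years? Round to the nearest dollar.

i = 0.113/12 = 0.00941667 per month; n = 18·12 = 216.
FV = PV·(1+i)^n = 16,800 × 7.572195 = 127,212.8714

A$127,213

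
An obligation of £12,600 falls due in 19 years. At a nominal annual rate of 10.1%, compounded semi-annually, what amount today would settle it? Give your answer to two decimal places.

i = 0.101/2 = 0.0505 per half-year; n = 19·2 = 38.
PV = 12,600 / (1 + 0.0505)^38 = 12,600 / 6.502048 = 1,937.8510

£1,937.85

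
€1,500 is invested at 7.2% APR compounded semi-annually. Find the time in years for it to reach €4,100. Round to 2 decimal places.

Periodic rate i = 0.072/2 = 0.036.
(1+i)^n = 4100/1500 = 2.73333, so n = ln 2.73333 / ln 1.036 = 28.4310 half-years
= 28.4310/2 years

14.22 years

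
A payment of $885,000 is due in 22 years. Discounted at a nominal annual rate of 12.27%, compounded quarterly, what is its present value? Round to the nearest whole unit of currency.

$61,977

i = 0.1227/4 = 0.030675 per quarter; n = 22·4 = 88.
Discount factor = (1+0.030675)^(−88) = 0.070030; PV = 885,000 × 0.070030 = 61,976.9185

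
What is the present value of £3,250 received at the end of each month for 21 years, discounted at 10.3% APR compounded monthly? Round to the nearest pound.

£334,701

Periodic rate i = 0.103/12 = 0.00858333; n = 21 × 12 = 252 periods.
Annuity factor a(252|0.00858333) = 102.984949; PV = 3250 × 102.984949 = 334,701.0858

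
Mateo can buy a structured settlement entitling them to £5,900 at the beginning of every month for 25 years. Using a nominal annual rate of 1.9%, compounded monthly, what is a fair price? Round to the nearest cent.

£1,410,334.52

Periodic rate i = 0.019/12 = 0.00158333; n = 25 × 12 = 300 periods.
Annuity factor a(300|0.00158333) × (1+i) = 239.039750; PV = 5900 × 239.039750 = 1,410,334.5227
(annuity-due: payments at period start, so ×(1+i).)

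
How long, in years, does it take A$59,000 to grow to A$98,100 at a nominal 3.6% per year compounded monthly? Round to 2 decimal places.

14.14 years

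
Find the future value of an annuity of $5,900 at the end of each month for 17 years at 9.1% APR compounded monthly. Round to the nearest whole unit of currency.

Periodic rate i = 0.091/12 = 0.00758333; n = 17 × 12 = 204 periods.
Accumulation factor s(204|0.00758333) = 483.958942; FV = 5900 × 483.958942 = 2,855,357.7607

$2,855,358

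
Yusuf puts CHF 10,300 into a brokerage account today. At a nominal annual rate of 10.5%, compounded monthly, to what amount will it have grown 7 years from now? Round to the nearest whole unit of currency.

CHF 21,412

i = 0.105/12 = 0.00875 per month; n = 7·12 = 84.
10,300 × (1+0.00875)^84 = 10,300 × 2.078825 = 21,411.9014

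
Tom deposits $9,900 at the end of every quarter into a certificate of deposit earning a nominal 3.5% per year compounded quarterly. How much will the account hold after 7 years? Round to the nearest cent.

$312,569.05

Periodic rate i = 0.035/4 = 0.00875; n = 7 × 4 = 28 periods.
Accumulation factor s(28|0.00875) = 31.572631; FV = 9900 × 31.572631 = 312,569.0505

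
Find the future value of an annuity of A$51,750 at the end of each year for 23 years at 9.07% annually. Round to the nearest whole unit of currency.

FV = 51750 × [(1+0.0907)^23 − 1] / 0.0907 = 51750 × 70.185652 = 3,632,107.5064

A$3,632,108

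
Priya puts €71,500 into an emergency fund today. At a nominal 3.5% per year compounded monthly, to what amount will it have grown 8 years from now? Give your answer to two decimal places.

i = 0.035/12 = 0.00291667 per month; n = 8·12 = 96.
71,500 × (1+0.00291667)^96 = 71,500 × 1.322591 = 94,565.2345

€94,565.23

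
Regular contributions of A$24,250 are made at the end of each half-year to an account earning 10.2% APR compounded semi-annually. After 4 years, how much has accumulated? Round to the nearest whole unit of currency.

i = 0.102/2 = 0.051 per half-year; n = 4·2 = 8.
FV = 24250 × [(1+0.051)^8 − 1] / 0.051 = 24250 × 9.583330 = 232,395.7579

A$232,396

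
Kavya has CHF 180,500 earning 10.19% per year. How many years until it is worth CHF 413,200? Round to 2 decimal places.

(1+i)^n = 413200/180500 = 2.28920, so n = ln 2.28920 / ln 1.1019 = 8.5350 years

8.53 years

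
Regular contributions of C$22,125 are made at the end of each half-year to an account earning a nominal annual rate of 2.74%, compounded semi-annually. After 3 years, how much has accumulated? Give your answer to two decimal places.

With 2 periods per year: i = 0.0137, n = 6.
FV = PMT · [(1+i)^n − 1] / i = 22125 · 6.209293 = 137,380.5984

C$137,380.60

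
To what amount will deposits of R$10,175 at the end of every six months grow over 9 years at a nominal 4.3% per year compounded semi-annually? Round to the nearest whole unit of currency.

R$220,788

With 2 periods per year: i = 0.0215, n = 18.
FV = 10175 × [(1+0.0215)^18 − 1] / 0.0215 = 10175 × 21.699027 = 220,787.5968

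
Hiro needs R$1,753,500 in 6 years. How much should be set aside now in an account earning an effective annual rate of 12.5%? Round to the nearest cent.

Discount factor = (1+0.125)^(−6) = 0.493270; PV = 1,753,500 × 0.493270 = 864,949.2681

R$864,949.27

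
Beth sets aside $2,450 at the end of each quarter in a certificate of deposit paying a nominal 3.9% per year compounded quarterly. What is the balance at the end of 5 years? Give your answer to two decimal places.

$53,815.49

Periodic rate i = 0.039/4 = 0.00975; n = 5 × 4 = 20 periods.
FV = 2450 × [(1+0.00975)^20 − 1] / 0.00975 = 2450 × 21.965505 = 53,815.4884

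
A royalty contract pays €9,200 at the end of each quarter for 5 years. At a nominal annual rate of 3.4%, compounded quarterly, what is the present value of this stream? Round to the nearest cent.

€168,553.58

Periodic rate i = 0.034/4 = 0.0085; n = 5 × 4 = 20 periods.
PV = PMT · [1 − (1+i)^(−n)] / i = 9200 · 18.321041 = 168,553.5789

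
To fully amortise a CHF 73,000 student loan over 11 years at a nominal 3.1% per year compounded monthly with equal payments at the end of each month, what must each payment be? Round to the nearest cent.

Periodic rate i = 0.031/12 = 0.00258333; n = 11 × 12 = 132 periods.
Annuity-PV factor = 111.727111; PMT = 73000 / 111.727111 = 653.3777

CHF 653.38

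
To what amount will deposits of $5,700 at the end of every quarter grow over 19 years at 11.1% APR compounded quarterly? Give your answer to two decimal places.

Periodic rate i = 0.111/4 = 0.02775; n = 19 × 4 = 76 periods.
FV = PMT · [(1+i)^n − 1] / i = 5700 · 252.490596 = 1,439,196.3997

$1,439,196.40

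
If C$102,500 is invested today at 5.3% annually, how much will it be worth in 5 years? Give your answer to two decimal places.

C$132,698.41

FV = 102,500 × (1 + 0.053)^5 = 132,698.4107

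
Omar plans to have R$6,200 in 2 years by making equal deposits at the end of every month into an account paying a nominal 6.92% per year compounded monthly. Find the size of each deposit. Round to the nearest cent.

With 12 periods per year: i = 0.00576667, n = 24.
FV-annuity factor = 25.660993; PMT = 6200 / 25.660993 = 241.6119

R$241.61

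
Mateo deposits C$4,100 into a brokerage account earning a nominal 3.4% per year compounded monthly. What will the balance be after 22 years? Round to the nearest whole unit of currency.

With 12 periods per year: i = 0.00283333, n = 264.
4,100 × (1+0.00283333)^264 = 4,100 × 2.110537 = 8,653.2009

C$8,653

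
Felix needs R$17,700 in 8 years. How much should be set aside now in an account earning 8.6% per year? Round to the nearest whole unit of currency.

R$9,148

PV = 17,700 / (1 + 0.086)^8 = 17,700 / 1.934811 = 9,148.1792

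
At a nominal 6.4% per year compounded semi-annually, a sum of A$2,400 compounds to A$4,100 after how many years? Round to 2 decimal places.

8.50 years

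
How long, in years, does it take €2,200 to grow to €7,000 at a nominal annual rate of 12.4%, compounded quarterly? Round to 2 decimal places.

Periodic rate i = 0.124/4 = 0.031.
(1+i)^n = 7000/2200 = 3.18182, so n = ln 3.18182 / ln 1.031 = 37.9130 quarters
= 37.9130/4 years

9.48 years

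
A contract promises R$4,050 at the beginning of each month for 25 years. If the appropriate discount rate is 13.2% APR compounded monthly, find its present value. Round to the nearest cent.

i = 0.132/12 = 0.011 per month; n = 25·12 = 300.
PV = PMT · [1 − (1+i)^(−n)] / i × (1+i) = 4050 · 88.457560 = 358,253.1172
(Beginning-of-period payments → annuity-due factor ×(1+i).)

R$358,253.12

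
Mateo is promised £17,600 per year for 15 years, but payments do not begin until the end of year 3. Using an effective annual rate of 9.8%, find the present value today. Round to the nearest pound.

Value one period before first payment (t=2): 17600 × [1 − (1+0.098)^(−15)] / 0.098 = 17600 × 7.693705 = 135,409.2142
Discount back 2 years: 135,409.2142 × (1+0.098)^(−2) = 135,409.2142 × 0.829460 = 112,316.4938

£112,316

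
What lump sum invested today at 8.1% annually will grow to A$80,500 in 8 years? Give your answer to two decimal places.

Discount factor = (1+0.081)^(−8) = 0.536284; PV = 80,500 × 0.536284 = 43,170.8231

A$43,170.82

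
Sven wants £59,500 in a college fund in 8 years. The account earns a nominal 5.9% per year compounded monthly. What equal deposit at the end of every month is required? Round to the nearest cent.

i = 0.059/12 = 0.00491667 per month; n = 8·12 = 96.
FV-annuity factor = 122.307313; PMT = 59500 / 122.307313 = 486.4795

£486.48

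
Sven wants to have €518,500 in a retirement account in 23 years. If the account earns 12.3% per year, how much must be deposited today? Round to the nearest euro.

€35,976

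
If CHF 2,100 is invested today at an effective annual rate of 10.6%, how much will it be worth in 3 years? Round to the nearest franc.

FV = PV·(1+i)^n = 2,100 × 1.352899 = 2,841.0879

CHF 2,841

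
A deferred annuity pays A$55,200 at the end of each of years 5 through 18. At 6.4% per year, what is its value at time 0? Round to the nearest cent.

A$390,600.87

PV at t=4 (ordinary 14-year annuity): 55200 × a(14|0.064) = 55200 × 9.069026 = 500,610.2252
PV₀ = 500,610.2252 / (1+0.064)^4 = 500,610.2252 / 1.281641 = 390,600.8681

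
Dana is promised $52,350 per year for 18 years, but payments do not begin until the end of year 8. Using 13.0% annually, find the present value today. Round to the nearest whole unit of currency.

$152,201

Value one period before first payment (t=7): 52350 × [1 − (1+0.13)^(−18)] / 0.13 = 52350 × 6.839905 = 358,069.0419
Discount back 7 years: 358,069.0419 × (1+0.13)^(−7) = 358,069.0419 × 0.425061 = 152,201.0575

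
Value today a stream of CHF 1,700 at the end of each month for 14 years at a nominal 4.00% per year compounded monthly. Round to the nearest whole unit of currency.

Periodic rate i = 0.04/12 = 0.00333333; n = 14 × 12 = 168 periods.
PV = PMT · [1 − (1+i)^(−n)] / i = 1700 · 128.477623 = 218,411.9583

CHF 218,412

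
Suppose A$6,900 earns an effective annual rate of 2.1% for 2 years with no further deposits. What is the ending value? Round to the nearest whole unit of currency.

A$7,193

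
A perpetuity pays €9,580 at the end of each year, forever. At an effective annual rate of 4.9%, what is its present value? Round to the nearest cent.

€195,510.20

PV = PMT / i = 9580 / 0.049 = 195,510.2041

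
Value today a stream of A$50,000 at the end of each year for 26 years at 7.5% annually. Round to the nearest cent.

A$564,974.23

PV = PMT · [1 − (1+i)^(−n)] / i = 50000 · 11.299485 = 564,974.2261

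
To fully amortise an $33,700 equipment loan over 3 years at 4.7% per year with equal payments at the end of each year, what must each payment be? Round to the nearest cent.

$12,305.43

Annuity-PV factor = 2.738629; PMT = 33700 / 2.738629 = 12,305.4269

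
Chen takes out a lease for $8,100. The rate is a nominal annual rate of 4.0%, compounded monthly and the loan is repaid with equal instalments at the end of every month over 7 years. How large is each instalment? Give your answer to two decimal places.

Periodic rate i = 0.04/12 = 0.00333333; n = 7 × 12 = 84 periods.
Annuity-PV factor = 73.159278; PMT = 8100 / 73.159278 = 110.7173

$110.72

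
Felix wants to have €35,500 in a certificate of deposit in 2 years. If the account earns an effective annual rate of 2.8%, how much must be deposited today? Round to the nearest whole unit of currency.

€33,592

PV = 35,500 / (1 + 0.028)^2 = 35,500 / 1.056784 = 33,592.4844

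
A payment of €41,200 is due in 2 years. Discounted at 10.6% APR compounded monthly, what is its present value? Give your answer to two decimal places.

With 12 periods per year: i = 0.00883333, n = 24.
Discount factor = (1+0.00883333)^(−24) = 0.809718; PV = 41,200 × 0.809718 = 33,360.3848

€33,360.38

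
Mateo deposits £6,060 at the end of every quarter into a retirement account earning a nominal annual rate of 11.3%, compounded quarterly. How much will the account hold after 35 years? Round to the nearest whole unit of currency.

£10,384,727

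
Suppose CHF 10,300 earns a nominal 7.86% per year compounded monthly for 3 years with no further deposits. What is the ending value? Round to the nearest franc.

Periodic rate i = 0.0786/12 = 0.00655; n = 3 × 12 = 36 periods.
10,300 × (1+0.00655)^36 = 10,300 × 1.264948 = 13,028.9657

CHF 13,029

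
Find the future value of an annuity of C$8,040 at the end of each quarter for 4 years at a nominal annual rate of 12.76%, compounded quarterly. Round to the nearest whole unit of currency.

i = 0.1276/4 = 0.0319 per quarter; n = 4·4 = 16.
FV = 8040 × [(1+0.0319)^16 − 1] / 0.0319 = 8040 × 20.461742 = 164,512.4075

C$164,512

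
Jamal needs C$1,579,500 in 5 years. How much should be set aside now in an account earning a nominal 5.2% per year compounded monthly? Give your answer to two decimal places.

C$1,218,560.27

i = 0.052/12 = 0.00433333 per month; n = 5·12 = 60.
PV = 1,579,500 / (1 + 0.00433333)^60 = 1,579,500 / 1.296202 = 1,218,560.2665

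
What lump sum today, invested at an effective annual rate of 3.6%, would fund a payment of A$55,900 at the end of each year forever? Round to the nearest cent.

A$1,552,777.78

PV = PMT / i = 55900 / 0.036 = 1,552,777.7778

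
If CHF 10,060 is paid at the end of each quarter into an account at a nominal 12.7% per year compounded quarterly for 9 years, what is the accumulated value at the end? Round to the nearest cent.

CHF 659,342.05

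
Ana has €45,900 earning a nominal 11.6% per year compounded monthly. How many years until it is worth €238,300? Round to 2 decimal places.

Periodic rate i = 0.116/12 = 0.00966667.
n = ln(238300/45900) / ln(1+0.00966667) = ln(5.19172) / 0.009620 = 171.2083 months
= 171.2083/12 years

14.27 years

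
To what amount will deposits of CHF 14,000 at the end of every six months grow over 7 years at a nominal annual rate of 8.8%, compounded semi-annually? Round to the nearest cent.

CHF 263,227.97

i = 0.088/2 = 0.044 per half-year; n = 7·2 = 14.
FV = PMT · [(1+i)^n − 1] / i = 14000 · 18.801998 = 263,227.9721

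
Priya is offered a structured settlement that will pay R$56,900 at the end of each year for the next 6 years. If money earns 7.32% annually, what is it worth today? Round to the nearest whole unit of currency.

R$268,557

Annuity factor a(6|0.0732) = 4.719814; PV = 56900 × 4.719814 = 268,557.4342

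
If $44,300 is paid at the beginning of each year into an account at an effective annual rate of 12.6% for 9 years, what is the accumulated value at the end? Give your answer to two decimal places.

$756,018.82

Accumulation factor s(9|0.126) × (1+i) = 17.065888; FV = 44300 × 17.065888 = 756,018.8200
(annuity-due: payments at period start, so ×(1+i).)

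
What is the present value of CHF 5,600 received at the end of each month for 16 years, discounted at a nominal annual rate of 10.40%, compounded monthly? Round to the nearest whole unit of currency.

CHF 522,905

Periodic rate i = 0.104/12 = 0.00866667; n = 16 × 12 = 192 periods.
PV = PMT · [1 − (1+i)^(−n)] / i = 5600 · 93.375861 = 522,904.8213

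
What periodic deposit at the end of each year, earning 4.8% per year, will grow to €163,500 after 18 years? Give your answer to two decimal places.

PMT = 163500 / ( [(1+0.048)^18 − 1] / 0.048 ) = 163500 / 27.613105 = 5,921.1017

€5,921.10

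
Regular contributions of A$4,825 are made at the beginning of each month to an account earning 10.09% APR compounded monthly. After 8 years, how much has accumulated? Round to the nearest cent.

i = 0.1009/12 = 0.00840833 per month; n = 8·12 = 96.
FV = PMT · [(1+i)^n − 1] / i × (1+i) = 4825 · 148.001634 = 714,107.8838
Payments are at the start of each period, so multiply by (1+i).

A$714,107.88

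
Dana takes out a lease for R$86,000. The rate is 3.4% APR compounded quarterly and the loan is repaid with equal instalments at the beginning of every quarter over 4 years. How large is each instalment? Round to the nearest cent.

R$5,722.91

With 4 periods per year: i = 0.0085, n = 16.
Annuity-PV factor × (1+i) = 15.027310; PMT = 86000 / 15.027310 = 5,722.9139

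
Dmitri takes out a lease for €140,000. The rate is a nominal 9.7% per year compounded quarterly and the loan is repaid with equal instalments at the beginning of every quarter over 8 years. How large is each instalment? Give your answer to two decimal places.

€6,190.05

With 4 periods per year: i = 0.02425, n = 32.
Annuity-PV factor × (1+i) = 22.616928; PMT = 140000 / 22.616928 = 6,190.0537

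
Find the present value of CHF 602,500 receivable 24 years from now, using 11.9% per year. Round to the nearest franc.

Discount factor = (1+0.119)^(−24) = 0.067310; PV = 602,500 × 0.067310 = 40,554.1193

CHF 40,554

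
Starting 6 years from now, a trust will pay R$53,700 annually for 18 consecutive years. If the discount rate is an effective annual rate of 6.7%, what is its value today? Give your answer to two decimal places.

Value one period before first payment (t=5): 53700 × [1 − (1+0.067)^(−18)] / 0.067 = 53700 × 10.280588 = 552,067.5646
PV₀ = 552,067.5646 / (1+0.067)^5 = 552,067.5646 / 1.383000 = 399,181.2510

R$399,181.25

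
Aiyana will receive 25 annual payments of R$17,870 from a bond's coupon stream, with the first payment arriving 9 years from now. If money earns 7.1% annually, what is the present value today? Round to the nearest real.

R$119,225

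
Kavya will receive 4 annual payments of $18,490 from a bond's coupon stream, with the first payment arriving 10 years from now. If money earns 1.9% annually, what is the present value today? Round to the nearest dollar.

Value one period before first payment (t=9): 18490 × [1 − (1+0.019)^(−4)] / 0.019 = 18490 × 3.816987 = 70,576.0902
Discount back 9 years: 70,576.0902 × (1+0.019)^(−9) = 70,576.0902 × 0.844175 = 59,578.5514

$59,579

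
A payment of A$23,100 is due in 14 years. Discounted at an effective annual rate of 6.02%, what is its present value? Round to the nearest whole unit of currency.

PV = FV·(1+i)^(−n) = 23,100 × 0.441134 = 10,190.2017

A$10,190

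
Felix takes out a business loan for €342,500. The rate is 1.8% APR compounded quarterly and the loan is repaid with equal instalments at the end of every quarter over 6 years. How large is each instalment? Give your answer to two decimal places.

€15,087.38

With 4 periods per year: i = 0.0045, n = 24.
PMT = 342500 / ( [1 − (1+0.0045)^(−24)] / 0.0045 ) = 342500 / 22.701090 = 15,087.3811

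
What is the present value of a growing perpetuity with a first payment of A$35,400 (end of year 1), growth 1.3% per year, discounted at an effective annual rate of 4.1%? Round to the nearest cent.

A$1,264,285.71

PV = PMT / (i − g) = 35400 / (0.041 − 0.013) = 35400 / 0.028000 = 1,264,285.7143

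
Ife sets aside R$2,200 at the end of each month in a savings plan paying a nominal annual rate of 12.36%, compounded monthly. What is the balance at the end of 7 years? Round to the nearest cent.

With 12 periods per year: i = 0.0103, n = 84.
Accumulation factor s(84|0.0103) = 132.523482; FV = 2200 × 132.523482 = 291,551.6604

R$291,551.66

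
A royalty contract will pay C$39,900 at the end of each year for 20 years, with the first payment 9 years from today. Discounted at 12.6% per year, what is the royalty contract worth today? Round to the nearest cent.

PV at t=8 (ordinary 20-year annuity): 39900 × a(20|0.126) = 39900 × 7.197138 = 287,165.8159
PV₀ = 287,165.8159 / (1+0.126)^8 = 287,165.8159 / 2.584087 = 111,128.5420

C$111,128.54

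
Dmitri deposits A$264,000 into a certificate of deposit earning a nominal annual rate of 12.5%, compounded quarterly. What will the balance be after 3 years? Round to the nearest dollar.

A$381,919

i = 0.125/4 = 0.03125 per quarter; n = 3·4 = 12.
FV = PV·(1+i)^n = 264,000 × 1.446664 = 381,919.1768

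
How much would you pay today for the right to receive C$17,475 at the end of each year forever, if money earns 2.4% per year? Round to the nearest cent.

PV = PMT / i = 17475 / 0.024 = 728,125.0000

C$728,125.00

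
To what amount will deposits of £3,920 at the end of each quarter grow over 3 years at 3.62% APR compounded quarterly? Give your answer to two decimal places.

With 4 periods per year: i = 0.00905, n = 12.
FV = 3920 × [(1+0.00905)^12 − 1] / 0.00905 = 3920 × 12.615691 = 49,453.5080

£49,453.51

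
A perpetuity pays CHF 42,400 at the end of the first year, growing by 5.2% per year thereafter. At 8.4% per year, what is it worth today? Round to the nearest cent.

CHF 1,325,000.00

PV = PMT / (i − g) = 42400 / (0.084 − 0.052) = 42400 / 0.032000 = 1,325,000.0000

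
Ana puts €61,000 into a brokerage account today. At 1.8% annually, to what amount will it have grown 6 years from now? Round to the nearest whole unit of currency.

€67,892

61,000 × (1+0.018)^6 = 61,000 × 1.112978 = 67,891.6718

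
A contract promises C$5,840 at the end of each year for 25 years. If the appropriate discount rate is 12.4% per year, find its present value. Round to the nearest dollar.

C$44,563

Annuity factor a(25|0.124) = 7.630585; PV = 5840 × 7.630585 = 44,562.6180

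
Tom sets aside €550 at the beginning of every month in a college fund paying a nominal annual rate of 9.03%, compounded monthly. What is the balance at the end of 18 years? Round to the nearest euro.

Periodic rate i = 0.0903/12 = 0.007525; n = 18 × 12 = 216 periods.
FV = PMT · [(1+i)^n − 1] / i × (1+i) = 550 · 542.206418 = 298,213.5300
(Beginning-of-period payments → annuity-due factor ×(1+i).)

€298,214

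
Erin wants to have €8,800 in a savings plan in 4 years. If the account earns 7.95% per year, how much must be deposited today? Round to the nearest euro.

Discount factor = (1+0.0795)^(−4) = 0.736393; PV = 8,800 × 0.736393 = 6,480.2548

€6,480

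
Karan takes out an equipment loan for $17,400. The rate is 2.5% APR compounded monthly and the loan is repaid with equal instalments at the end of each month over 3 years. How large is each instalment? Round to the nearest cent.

$502.19

With 12 periods per year: i = 0.00208333, n = 36.
PMT = 17400 / ( [1 − (1+0.00208333)^(−36)] / 0.00208333 ) = 17400 / 34.648383 = 502.1879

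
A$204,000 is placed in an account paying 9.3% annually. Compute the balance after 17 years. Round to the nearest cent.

FV = PV·(1+i)^n = 204,000 × 4.534639 = 925,066.4291

A$925,066.43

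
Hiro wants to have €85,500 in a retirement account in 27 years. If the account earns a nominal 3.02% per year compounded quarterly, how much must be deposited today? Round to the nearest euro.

€37,947

i = 0.0302/4 = 0.00755 per quarter; n = 27·4 = 108.
Discount factor = (1+0.00755)^(−108) = 0.443820; PV = 85,500 × 0.443820 = 37,946.5695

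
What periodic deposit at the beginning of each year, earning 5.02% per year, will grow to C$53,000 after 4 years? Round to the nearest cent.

PMT = 53000 / ( [(1+0.0502)^4 − 1] / 0.0502 × (1+i) ) = 53000 / 4.527839 = 11,705.3625

C$11,705.36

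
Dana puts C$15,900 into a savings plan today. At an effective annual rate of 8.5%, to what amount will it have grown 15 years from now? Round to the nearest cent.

FV = PV·(1+i)^n = 15,900 × 3.399743 = 54,055.9118

C$54,055.91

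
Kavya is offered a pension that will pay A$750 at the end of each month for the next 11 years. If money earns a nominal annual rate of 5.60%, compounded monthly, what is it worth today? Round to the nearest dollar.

Periodic rate i = 0.056/12 = 0.00466667; n = 11 × 12 = 132 periods.
PV = PMT · [1 − (1+i)^(−n)] / i = 750 · 98.383933 = 73,787.9501

A$73,788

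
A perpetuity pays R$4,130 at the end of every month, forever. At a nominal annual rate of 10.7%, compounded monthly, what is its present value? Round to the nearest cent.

R$463,177.57

Periodic rate i = 0.107/12 = 0.00891667.
PV = C/r = 4130/0.00891667 = 463,177.5701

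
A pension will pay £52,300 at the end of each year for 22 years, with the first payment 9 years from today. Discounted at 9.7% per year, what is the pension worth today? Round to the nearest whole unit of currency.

£223,548

PV at t=8 (ordinary 22-year annuity): 52300 × a(22|0.097) = 52300 × 8.964402 = 468,838.2080
PV₀ = 468,838.2080 / (1+0.097)^8 = 468,838.2080 / 2.097264 = 223,547.5820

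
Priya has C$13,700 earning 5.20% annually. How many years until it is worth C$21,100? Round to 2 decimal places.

n = ln(21100/13700) / ln(1+0.052) = ln(1.54015) / 0.050693 = 8.5194 years

8.52 years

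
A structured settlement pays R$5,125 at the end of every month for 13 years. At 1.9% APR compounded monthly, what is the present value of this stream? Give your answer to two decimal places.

R$707,919.08

i = 0.019/12 = 0.00158333 per month; n = 13·12 = 156.
PV = 5125 × [1 − (1+0.00158333)^(−156)] / 0.00158333 = 5125 × 138.130552 = 707,919.0781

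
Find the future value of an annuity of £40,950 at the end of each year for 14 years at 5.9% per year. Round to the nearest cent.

£854,553.89

FV = PMT · [(1+i)^n − 1] / i = 40950 · 20.868227 = 854,553.8872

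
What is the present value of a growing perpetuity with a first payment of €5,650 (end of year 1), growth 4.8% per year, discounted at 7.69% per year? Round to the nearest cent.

PV = D₁/(r − g) = 5650/(0.0769 − 0.048) = 195,501.7301

€195,501.73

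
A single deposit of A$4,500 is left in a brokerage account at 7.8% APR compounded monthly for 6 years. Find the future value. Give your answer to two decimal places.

With 12 periods per year: i = 0.0065, n = 72.
4,500 × (1+0.0065)^72 = 4,500 × 1.594381 = 7,174.7144

A$7,174.71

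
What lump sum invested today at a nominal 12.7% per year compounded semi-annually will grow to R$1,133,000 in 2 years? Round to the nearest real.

R$885,686

With 2 periods per year: i = 0.0635, n = 4.
PV = 1,133,000 / (1 + 0.0635)^4 = 1,133,000 / 1.279234 = 885,686.3121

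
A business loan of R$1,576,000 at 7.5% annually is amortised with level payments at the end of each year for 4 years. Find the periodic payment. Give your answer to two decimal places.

R$470,542.39

Annuity-PV factor = 3.349326; PMT = 1.576e+06 / 3.349326 = 470,542.3936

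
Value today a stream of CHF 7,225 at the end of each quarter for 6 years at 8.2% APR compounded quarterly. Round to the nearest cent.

CHF 135,882.25

With 4 periods per year: i = 0.0205, n = 24.
PV = PMT · [1 − (1+i)^(−n)] / i = 7225 · 18.807232 = 135,882.2504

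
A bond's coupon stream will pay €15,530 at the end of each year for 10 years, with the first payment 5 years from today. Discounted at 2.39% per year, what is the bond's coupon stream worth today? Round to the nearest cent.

Value one period before first payment (t=4): 15530 × [1 − (1+0.0239)^(−10)] / 0.0239 = 15530 × 8.802021 = 136,695.3907
Discount back 4 years: 136,695.3907 × (1+0.0239)^(−4) = 136,695.3907 × 0.909850 = 124,372.3094

€124,372.31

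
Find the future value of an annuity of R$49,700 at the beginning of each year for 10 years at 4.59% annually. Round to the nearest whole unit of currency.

Accumulation factor s(10|0.0459) × (1+i) = 12.906183; FV = 49700 × 12.906183 = 641,437.3169
(Beginning-of-period payments → annuity-due factor ×(1+i).)

R$641,437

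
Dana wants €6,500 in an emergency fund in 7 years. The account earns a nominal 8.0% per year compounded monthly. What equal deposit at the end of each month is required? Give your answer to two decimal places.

€57.98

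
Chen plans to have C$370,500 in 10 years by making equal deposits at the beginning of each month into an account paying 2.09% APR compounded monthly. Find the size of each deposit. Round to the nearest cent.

C$2,773.93

Periodic rate i = 0.0209/12 = 0.00174167; n = 10 × 12 = 120 periods.
FV-annuity factor × (1+i) = 133.564835; PMT = 370500 / 133.564835 = 2,773.9337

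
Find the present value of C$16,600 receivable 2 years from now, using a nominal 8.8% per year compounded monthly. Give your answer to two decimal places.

With 12 periods per year: i = 0.00733333, n = 24.
PV = FV·(1+i)^(−n) = 16,600 × 0.839157 = 13,930.0014

C$13,930.00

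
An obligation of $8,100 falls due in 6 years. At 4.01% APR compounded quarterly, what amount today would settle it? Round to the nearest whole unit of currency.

i = 0.0401/4 = 0.010025 per quarter; n = 6·4 = 24.
PV = FV·(1+i)^(−n) = 8,100 × 0.787098 = 6,375.4971

$6,375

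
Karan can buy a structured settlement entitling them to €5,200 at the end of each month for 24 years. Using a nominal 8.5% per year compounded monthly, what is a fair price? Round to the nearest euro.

€637,972

i = 0.085/12 = 0.00708333 per month; n = 24·12 = 288.
PV = 5200 × [1 − (1+0.00708333)^(−288)] / 0.00708333 = 5200 × 122.686994 = 637,972.3691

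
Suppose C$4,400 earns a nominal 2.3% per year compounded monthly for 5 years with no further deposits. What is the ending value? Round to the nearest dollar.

C$4,936

With 12 periods per year: i = 0.00191667, n = 60.
FV = 4,400 × (1 + 0.00191667)^60 = 4,935.6998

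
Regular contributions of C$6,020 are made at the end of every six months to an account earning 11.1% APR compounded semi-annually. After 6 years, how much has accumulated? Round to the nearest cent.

C$98,928.48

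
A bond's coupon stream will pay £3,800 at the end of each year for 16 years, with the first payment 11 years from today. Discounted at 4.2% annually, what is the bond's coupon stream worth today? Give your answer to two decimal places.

£28,915.67

PV at t=10 (ordinary 16-year annuity): 3800 × a(16|0.042) = 3800 × 11.482245 = 43,632.5323
PV₀ = 43,632.5323 / (1+0.042)^10 = 43,632.5323 / 1.508958 = 28,915.6680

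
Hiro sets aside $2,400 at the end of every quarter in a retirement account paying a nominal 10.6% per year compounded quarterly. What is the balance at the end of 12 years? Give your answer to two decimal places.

$227,264.15

With 4 periods per year: i = 0.0265, n = 48.
Accumulation factor s(48|0.0265) = 94.693396; FV = 2400 × 94.693396 = 227,264.1509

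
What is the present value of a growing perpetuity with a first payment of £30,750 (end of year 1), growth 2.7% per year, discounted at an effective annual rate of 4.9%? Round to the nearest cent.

£1,397,727.27

PV = PMT / (i − g) = 30750 / (0.049 − 0.027) = 30750 / 0.022000 = 1,397,727.2727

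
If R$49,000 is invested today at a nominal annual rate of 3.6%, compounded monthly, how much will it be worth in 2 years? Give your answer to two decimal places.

With 12 periods per year: i = 0.003, n = 24.
FV = PV·(1+i)^n = 49,000 × 1.074540 = 52,652.4364

R$52,652.44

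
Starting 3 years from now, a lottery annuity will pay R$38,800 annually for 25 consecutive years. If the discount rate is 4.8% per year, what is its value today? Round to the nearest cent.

PV at t=2 (ordinary 25-year annuity): 38800 × a(25|0.048) = 38800 × 14.380853 = 557,977.0924
Discount back 2 years: 557,977.0924 × (1+0.048)^(−2) = 557,977.0924 × 0.910495 = 508,035.2001

R$508,035.20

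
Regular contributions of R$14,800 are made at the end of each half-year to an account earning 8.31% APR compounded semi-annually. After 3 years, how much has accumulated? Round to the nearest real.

R$98,551

With 2 periods per year: i = 0.04155, n = 6.
FV = 14800 × [(1+0.04155)^6 − 1] / 0.04155 = 14800 × 6.658872 = 98,551.3061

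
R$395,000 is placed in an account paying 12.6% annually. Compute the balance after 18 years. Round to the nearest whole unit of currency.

R$3,344,168

FV = PV·(1+i)^n = 395,000 × 8.466249 = 3,344,168.2931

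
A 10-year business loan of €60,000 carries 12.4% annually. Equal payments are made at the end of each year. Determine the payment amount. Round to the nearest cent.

€10,793.51

Annuity-PV factor = 5.558896; PMT = 60000 / 5.558896 = 10,793.5098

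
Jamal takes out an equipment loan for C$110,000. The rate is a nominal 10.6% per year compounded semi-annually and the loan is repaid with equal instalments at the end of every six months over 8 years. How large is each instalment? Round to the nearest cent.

Periodic rate i = 0.106/2 = 0.053; n = 8 × 2 = 16 periods.
Annuity-PV factor = 10.610014; PMT = 110000 / 10.610014 = 10,367.5644

C$10,367.56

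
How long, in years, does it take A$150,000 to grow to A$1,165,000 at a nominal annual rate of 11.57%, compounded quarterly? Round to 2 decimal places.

Periodic rate i = 0.1157/4 = 0.028925.
(1+i)^n = 1.165e+06/150000 = 7.76667, so n = ln 7.76667 / ln 1.02893 = 71.8875 quarters
= 71.8875/4 years

17.97 years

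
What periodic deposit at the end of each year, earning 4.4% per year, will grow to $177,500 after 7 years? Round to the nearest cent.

$22,201.87

PMT = 177500 / ( [(1+0.044)^7 − 1] / 0.044 ) = 177500 / 7.994821 = 22,201.8721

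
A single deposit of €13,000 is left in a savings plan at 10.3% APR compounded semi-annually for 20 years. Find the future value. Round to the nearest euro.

€96,898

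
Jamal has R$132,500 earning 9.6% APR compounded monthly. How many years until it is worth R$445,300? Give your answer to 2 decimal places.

Periodic rate i = 0.096/12 = 0.008.
n = ln(445300/132500) / ln(1+0.008) = ln(3.36075) / 0.007968 = 152.1260 months
= 152.1260/12 years

12.68 years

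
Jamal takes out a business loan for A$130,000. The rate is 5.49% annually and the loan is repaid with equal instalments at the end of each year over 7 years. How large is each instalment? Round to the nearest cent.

PMT = 130000 / ( [1 − (1+0.0549)^(−7)] / 0.0549 ) = 130000 / 5.685007 = 22,867.1651

A$22,867.17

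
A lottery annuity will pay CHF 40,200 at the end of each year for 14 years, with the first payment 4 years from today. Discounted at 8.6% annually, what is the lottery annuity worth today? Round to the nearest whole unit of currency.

CHF 249,974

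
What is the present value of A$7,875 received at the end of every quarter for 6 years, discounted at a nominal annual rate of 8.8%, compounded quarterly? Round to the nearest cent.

A$145,626.98

Periodic rate i = 0.088/4 = 0.022; n = 6 × 4 = 24 periods.
PV = PMT · [1 − (1+i)^(−n)] / i = 7875 · 18.492315 = 145,626.9789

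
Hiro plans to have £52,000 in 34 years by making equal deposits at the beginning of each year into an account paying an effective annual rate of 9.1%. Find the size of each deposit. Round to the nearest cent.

£236.73

PMT = 52000 / ( [(1+0.091)^34 − 1] / 0.091 × (1+i) ) = 52000 / 219.657028 = 236.7327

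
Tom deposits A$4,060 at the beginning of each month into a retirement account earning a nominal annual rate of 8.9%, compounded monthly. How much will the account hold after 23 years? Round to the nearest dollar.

i = 0.089/12 = 0.00741667 per month; n = 23·12 = 276.
FV = PMT · [(1+i)^n − 1] / i × (1+i) = 4060 · 908.217041 = 3,687,361.1854
(annuity-due: payments at period start, so ×(1+i).)

A$3,687,361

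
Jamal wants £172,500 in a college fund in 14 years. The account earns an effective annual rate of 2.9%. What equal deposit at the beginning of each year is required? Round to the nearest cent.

FV-annuity factor × (1+i) = 17.463177; PMT = 172500 / 17.463177 = 9,877.9280

£9,877.93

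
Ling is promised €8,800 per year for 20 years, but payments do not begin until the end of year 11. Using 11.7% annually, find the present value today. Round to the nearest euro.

Value one period before first payment (t=10): 8800 × [1 − (1+0.117)^(−20)] / 0.117 = 8800 × 7.612140 = 66,986.8296
Discount back 10 years: 66,986.8296 × (1+0.117)^(−10) = 66,986.8296 × 0.330726 = 22,154.2827

€22,154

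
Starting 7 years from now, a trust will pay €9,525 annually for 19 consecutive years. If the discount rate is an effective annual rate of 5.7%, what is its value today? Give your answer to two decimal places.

PV at t=6 (ordinary 19-year annuity): 9525 × a(19|0.057) = 9525 × 11.424579 = 108,819.1131
PV₀ = 108,819.1131 / (1+0.057)^6 = 108,819.1131 / 1.394601 = 78,028.8593

€78,028.86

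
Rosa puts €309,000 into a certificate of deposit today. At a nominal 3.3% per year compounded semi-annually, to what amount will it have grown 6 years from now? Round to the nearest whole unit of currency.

Periodic rate i = 0.033/2 = 0.0165; n = 6 × 2 = 12 periods.
FV = PV·(1+i)^n = 309,000 × 1.216994 = 376,051.2833

€376,051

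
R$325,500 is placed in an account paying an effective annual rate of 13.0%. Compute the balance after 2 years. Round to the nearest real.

325,500 × (1+0.13)^2 = 325,500 × 1.276900 = 415,630.9500

R$415,631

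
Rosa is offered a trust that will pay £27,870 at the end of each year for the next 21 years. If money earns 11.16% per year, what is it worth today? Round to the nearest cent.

£222,657.12

PV = 27870 × [1 − (1+0.1116)^(−21)] / 0.1116 = 27870 × 7.989132 = 222,657.1174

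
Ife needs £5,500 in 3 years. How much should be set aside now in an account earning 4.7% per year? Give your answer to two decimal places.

Discount factor = (1+0.047)^(−3) = 0.871284; PV = 5,500 × 0.871284 = 4,792.0644

£4,792.06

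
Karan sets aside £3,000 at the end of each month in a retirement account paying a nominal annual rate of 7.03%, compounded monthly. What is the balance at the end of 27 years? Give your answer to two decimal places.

£2,886,323.15

Periodic rate i = 0.0703/12 = 0.00585833; n = 27 × 12 = 324 periods.
FV = 3000 × [(1+0.00585833)^324 − 1] / 0.00585833 = 3000 × 962.107717 = 2,886,323.1503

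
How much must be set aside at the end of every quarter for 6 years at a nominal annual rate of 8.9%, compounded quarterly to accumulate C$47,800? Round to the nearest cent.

C$1,528.56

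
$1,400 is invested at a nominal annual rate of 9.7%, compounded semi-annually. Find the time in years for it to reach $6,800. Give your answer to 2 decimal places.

Periodic rate i = 0.097/2 = 0.0485.
(1+i)^n = 6800/1400 = 4.85714, so n = ln 4.85714 / ln 1.0485 = 33.3706 half-years
= 33.3706/2 years

16.69 years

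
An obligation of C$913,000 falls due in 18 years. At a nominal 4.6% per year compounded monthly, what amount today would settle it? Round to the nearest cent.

C$399,541.98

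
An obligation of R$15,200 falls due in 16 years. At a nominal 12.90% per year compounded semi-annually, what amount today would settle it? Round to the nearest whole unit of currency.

R$2,057

Periodic rate i = 0.129/2 = 0.0645; n = 16 × 2 = 32 periods.
PV = FV·(1+i)^(−n) = 15,200 × 0.135313 = 2,056.7537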